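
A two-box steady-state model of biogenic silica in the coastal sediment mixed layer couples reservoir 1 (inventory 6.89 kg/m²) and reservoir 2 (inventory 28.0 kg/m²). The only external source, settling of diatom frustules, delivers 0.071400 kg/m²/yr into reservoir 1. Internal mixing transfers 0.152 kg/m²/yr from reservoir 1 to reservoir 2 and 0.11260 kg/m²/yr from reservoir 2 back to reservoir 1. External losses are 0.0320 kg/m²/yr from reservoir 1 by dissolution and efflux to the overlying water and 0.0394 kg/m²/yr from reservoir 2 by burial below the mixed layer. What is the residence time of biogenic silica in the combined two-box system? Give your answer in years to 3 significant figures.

489 yr

For the system as a whole, the A↔B exchange is internal and contributes nothing to the throughput; only the external sinks remove mass.
M_total = 6.89 + 28.0 = 34.890 kg/m².
ΣF_external_out = 0.0320 + 0.0394 = 0.071400 kg/m²/yr.
τ = M_total / ΣF_ext = 34.890 / 0.071400 = 488.7 yr.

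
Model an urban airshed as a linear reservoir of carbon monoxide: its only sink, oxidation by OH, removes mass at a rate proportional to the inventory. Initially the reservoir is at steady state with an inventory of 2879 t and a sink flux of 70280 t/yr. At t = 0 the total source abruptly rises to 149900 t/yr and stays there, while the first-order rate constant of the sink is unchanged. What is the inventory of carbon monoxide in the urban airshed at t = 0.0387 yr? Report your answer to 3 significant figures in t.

4870 t

Residence time τ = M₀/F₀ = 0.04096 yr. The eventual steady state is M_∞ = M₀·(F₁/F₀) = 2879 × 149900/70280 = 6140.6 t.
The anomaly ΔM(t) = M(t) − M_∞ decays as ΔM₀·e^(−t/τ) with ΔM₀ = 2879 − 6140.6 = −3262 t.
At t = 0.0387 yr, e^(−t/τ) = e^(−0.9447) = 0.3888, so ΔM = −1268 t and M = 6140.6 − 1268 = 4872.5 t.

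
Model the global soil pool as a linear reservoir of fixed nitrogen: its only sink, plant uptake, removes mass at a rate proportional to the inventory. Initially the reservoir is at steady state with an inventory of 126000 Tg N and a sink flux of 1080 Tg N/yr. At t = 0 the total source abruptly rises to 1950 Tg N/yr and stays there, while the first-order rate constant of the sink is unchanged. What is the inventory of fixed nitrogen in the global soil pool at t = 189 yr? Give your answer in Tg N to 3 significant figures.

τ = M₀/F₀ = 126000/1080 = 116.7 yr; rate constant k = 1/τ.
New steady state M_∞ = F₁/k = F₁·τ = 1950 × 116.7 = 227500 Tg N.
M(t) = M_∞ + (M₀ − M_∞)·e^(−t/τ); t/τ = 189/116.7 = 1.620, so e^(−t/τ) = 0.1979.
M(t) = 227500 − 101500 × 0.1979 = 207410 Tg N.

207000 Tg N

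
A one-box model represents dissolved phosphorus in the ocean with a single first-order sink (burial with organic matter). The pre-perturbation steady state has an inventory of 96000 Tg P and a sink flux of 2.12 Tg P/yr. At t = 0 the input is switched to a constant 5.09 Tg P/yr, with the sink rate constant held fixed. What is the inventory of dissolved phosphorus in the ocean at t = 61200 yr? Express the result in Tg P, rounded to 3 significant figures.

196000 Tg P

The sink rate constant is k = F₀/M₀ = 2.12/96000 = 2.208×10^-5 yr⁻¹.
Solving dM/dt = F₁ − kM with M(0) = M₀ gives M(t) = F₁/k + (M₀ − F₁/k)·e^(−kt).
F₁/k = 5.09/2.208×10^-5 = 230490 Tg P; kt = 2.208×10^-5 × 61200 = 1.352, e^(−kt) = 0.2589.
M(61200) = 230490 + (96000 − 230490) × 0.2589 = 230490 − 34810 = 195680 Tg P.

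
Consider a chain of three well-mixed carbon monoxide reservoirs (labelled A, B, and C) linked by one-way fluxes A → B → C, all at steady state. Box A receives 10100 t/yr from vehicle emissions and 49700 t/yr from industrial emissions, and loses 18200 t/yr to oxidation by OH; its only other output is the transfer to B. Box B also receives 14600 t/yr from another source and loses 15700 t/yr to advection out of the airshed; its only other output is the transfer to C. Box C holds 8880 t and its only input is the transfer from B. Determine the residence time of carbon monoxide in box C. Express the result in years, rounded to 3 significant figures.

0.219 yr

Box A: F(A→B) = (10100 + 49700) − 18200 = 41600 t/yr.
Box B: F(B→C) = (41600 + 14600) − 15700 = 40500 t/yr.
Box C throughput = its input = 40500 t/yr; τ = 8880 / 40500 = 0.2193 yr.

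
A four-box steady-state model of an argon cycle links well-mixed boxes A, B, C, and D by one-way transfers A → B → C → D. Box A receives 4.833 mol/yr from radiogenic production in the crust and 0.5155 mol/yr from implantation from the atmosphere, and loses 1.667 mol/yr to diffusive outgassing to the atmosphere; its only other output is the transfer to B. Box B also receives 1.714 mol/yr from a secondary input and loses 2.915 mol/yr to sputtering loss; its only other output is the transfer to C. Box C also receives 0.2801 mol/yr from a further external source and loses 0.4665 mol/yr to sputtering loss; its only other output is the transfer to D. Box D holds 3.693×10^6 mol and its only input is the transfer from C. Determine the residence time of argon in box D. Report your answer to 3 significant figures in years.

1.61×10^6 yr

Box A: F(A→B) = (4.833 + 0.5155) − 1.667 = 3.6815 mol/yr.
Box B: F(B→C) = (3.6815 + 1.714) − 2.915 = 2.4805 mol/yr.
Box C: F(C→D) = (2.4805 + 0.2801) − 0.4665 = 2.2941 mol/yr.
Box D throughput = its input = 2.2941 mol/yr; τ = 3.693×10^6 / 2.2941 = 1.610×10^6 yr.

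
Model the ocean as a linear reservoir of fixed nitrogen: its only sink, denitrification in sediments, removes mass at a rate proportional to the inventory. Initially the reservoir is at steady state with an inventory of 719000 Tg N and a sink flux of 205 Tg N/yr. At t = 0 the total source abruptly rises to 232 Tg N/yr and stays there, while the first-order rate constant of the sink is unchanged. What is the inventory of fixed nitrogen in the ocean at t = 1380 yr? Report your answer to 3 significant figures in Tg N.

750000 Tg N

Residence time τ = M₀/F₀ = 3507 yr. The eventual steady state is M_∞ = M₀·(F₁/F₀) = 719000 × 232/205 = 813700 Tg N.
The anomaly ΔM(t) = M(t) − M_∞ decays as ΔM₀·e^(−t/τ) with ΔM₀ = 719000 − 813700 = −94700 Tg N.
At t = 1380 yr, e^(−t/τ) = e^(−0.3935) = 0.6747, so ΔM = −63890 Tg N and M = 813700 − 63890 = 749800 Tg N.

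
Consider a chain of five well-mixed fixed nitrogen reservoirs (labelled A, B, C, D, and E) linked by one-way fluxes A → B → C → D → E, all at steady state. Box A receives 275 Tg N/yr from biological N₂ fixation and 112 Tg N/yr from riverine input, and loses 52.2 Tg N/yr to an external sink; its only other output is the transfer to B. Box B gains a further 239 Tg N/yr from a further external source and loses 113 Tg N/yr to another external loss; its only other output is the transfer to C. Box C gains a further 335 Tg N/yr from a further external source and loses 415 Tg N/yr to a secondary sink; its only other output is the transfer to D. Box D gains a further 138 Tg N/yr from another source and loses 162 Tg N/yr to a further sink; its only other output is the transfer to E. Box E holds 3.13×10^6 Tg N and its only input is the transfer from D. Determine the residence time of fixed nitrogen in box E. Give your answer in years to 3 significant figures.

8770 yr

Box A: F(A→B) = (275 + 112) − 52.2 = 334.80 Tg N/yr.
Box B: F(B→C) = (334.80 + 239) − 113 = 460.80 Tg N/yr.
Box C: F(C→D) = (460.80 + 335) − 415 = 380.80 Tg N/yr.
Box D: F(D→E) = (380.80 + 138) − 162 = 356.80 Tg N/yr.
Box E throughput = its input = 356.80 Tg N/yr; τ = 3.13×10^6 / 356.80 = 8772 yr.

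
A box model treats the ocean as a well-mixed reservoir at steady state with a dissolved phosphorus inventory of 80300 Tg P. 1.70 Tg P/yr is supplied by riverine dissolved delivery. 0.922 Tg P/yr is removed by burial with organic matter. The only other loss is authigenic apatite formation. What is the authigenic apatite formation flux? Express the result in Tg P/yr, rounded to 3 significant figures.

0.778 Tg P/yr

At steady state ΣF_in = ΣF_out.
ΣF_in = 1.7000 Tg P/yr.
Authigenic apatite formation flux = ΣF_in − (0.922) = 1.7000 − 0.9220 = 0.7780 Tg P/yr.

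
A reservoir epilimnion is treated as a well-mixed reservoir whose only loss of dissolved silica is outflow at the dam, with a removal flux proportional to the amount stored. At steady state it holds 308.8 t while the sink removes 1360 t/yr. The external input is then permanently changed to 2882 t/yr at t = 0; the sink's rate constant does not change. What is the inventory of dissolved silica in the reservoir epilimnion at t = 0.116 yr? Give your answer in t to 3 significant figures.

447 t

The sink rate constant is k = F₀/M₀ = 1360/308.8 = 4.404 yr⁻¹.
Solving dM/dt = F₁ − kM with M(0) = M₀ gives M(t) = F₁/k + (M₀ − F₁/k)·e^(−kt).
F₁/k = 2882/4.404 = 654.38 t; kt = 4.404 × 0.116 = 0.5109, e^(−kt) = 0.6000.
M(0.116) = 654.38 + (308.8 − 654.38) × 0.6000 = 654.38 − 207.3 = 447.04 t.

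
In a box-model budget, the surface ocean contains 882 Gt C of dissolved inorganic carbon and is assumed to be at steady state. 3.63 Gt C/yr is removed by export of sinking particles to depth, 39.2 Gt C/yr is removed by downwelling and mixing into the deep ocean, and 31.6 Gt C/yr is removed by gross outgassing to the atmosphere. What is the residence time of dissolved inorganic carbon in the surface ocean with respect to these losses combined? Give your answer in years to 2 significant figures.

12 yr

Total removal = 3.630 + 39.20 + 31.60 = 74.430 Gt C/yr.
τ = M / ΣF_out = 882 / 74.430 = 11.85 yr.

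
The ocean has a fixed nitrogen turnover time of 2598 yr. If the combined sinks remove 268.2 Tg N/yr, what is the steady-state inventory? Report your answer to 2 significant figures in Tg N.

τ = M/F ⇒ M = τ × F = 2598 × 268.2 = 696800 Tg N.

700000 Tg N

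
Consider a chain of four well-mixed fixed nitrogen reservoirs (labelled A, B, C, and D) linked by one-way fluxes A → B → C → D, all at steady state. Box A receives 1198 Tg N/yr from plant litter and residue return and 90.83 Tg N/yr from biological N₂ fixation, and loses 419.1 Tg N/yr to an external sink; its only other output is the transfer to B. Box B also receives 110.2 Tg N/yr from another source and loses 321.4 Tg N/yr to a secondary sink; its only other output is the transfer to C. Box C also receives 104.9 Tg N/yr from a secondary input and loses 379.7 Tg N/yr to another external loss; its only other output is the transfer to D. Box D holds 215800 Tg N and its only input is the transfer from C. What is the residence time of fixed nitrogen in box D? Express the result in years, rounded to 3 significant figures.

Box A: F(A→B) = (1198 + 90.83) − 419.1 = 869.73 Tg N/yr.
Box B: F(B→C) = (869.73 + 110.2) − 321.4 = 658.53 Tg N/yr.
Box C: F(C→D) = (658.53 + 104.9) − 379.7 = 383.73 Tg N/yr.
Box D throughput = its input = 383.73 Tg N/yr; τ = 215800 / 383.73 = 562.4 yr.

562 yr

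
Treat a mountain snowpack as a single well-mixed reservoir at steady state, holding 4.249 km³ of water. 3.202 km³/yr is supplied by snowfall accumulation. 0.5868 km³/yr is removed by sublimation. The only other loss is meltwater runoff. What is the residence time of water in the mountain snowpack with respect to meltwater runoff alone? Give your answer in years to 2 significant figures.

1.6 yr

At steady state ΣF_in = ΣF_out.
ΣF_in = 3.2020 km³/yr.
Meltwater runoff flux = ΣF_in − (0.5868) = 3.2020 − 0.5868 = 2.615 km³/yr.
τ = M / F = 4.249 / 2.615 = 1.625 yr.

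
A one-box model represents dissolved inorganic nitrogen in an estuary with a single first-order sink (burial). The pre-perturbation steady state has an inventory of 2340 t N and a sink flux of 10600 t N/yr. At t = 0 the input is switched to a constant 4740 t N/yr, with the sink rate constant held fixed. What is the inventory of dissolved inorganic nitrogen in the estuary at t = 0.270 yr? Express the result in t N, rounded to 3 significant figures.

τ = M₀/F₀ = 2340/10600 = 0.2208 yr; rate constant k = 1/τ.
New steady state M_∞ = F₁/k = F₁·τ = 4740 × 0.2208 = 1046.4 t N.
M(t) = M_∞ + (M₀ − M_∞)·e^(−t/τ); t/τ = 0.270/0.2208 = 1.223, so e^(−t/τ) = 0.2943.
M(t) = 1046.4 + 1294 × 0.2943 = 1427.1 t N.

1430 t N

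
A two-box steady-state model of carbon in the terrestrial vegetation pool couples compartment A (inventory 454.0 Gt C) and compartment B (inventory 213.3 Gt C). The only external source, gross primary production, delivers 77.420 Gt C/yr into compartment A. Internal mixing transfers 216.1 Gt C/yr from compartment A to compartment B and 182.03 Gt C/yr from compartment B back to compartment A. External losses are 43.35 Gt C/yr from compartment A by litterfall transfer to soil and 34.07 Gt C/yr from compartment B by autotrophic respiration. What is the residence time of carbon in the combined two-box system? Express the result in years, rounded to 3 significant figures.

8.62 yr

Treat the two boxes together as one reservoir: the mixing fluxes between them are internal recycling, so τ = ΣM / Σ(external losses).
M_total = 454.0 + 213.3 = 667.30 Gt C.
ΣF_external_out = 43.35 + 34.07 = 77.420 Gt C/yr.
τ = M_total / ΣF_ext = 667.30 / 77.420 = 8.619 yr.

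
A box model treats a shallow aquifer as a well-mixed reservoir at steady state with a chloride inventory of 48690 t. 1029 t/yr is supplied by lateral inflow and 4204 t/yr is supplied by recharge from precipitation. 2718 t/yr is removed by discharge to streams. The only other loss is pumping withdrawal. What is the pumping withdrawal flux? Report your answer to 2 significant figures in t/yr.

At steady state ΣF_in = ΣF_out.
ΣF_in = 1029 + 4204 = 5233.0 t/yr.
Pumping withdrawal flux = ΣF_in − (2718) = 5233.0 − 2718 = 2515 t/yr.

2500 t/yr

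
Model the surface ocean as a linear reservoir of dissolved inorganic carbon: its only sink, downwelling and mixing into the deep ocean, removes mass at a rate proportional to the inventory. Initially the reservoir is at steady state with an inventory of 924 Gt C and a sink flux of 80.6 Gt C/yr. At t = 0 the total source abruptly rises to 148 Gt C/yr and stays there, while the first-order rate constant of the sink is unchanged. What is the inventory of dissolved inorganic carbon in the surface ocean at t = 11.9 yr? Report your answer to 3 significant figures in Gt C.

τ = M₀/F₀ = 924/80.6 = 11.46 yr; rate constant k = 1/τ.
New steady state M_∞ = F₁/k = F₁·τ = 148 × 11.46 = 1696.7 Gt C.
M(t) = M_∞ + (M₀ − M_∞)·e^(−t/τ); t/τ = 11.9/11.46 = 1.038, so e^(−t/τ) = 0.3542.
M(t) = 1696.7 − 772.7 × 0.3542 = 1423.0 Gt C.

1420 Gt C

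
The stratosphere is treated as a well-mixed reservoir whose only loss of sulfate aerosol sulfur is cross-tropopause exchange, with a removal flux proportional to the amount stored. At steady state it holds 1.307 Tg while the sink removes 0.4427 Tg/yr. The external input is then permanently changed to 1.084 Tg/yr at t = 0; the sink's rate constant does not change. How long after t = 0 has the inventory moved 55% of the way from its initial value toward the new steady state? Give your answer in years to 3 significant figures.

2.36 yr

τ = M₀/F₀ = 1.307/0.4427 = 2.952 yr.
The remaining gap fraction is e^(−t/τ); 55% covered ⇒ e^(−t/τ) = 0.450.
t = −τ ln(0.450) = 2.952 × 0.7985 = 2.357 yr.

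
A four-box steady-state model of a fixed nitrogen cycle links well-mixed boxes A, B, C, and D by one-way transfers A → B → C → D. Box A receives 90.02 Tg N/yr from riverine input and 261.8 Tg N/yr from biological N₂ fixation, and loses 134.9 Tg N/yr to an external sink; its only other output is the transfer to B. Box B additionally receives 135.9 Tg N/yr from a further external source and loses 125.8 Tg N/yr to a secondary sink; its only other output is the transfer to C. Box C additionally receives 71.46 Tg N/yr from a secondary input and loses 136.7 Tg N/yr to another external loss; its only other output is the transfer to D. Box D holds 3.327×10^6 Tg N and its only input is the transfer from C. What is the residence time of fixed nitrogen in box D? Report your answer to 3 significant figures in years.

Box A: F(A→B) = (90.02 + 261.8) − 134.9 = 216.92 Tg N/yr.
Box B: F(B→C) = (216.92 + 135.9) − 125.8 = 227.02 Tg N/yr.
Box C: F(C→D) = (227.02 + 71.46) − 136.7 = 161.78 Tg N/yr.
Box D throughput = its input = 161.78 Tg N/yr; τ = 3.327×10^6 / 161.78 = 20560 yr.

20600 yr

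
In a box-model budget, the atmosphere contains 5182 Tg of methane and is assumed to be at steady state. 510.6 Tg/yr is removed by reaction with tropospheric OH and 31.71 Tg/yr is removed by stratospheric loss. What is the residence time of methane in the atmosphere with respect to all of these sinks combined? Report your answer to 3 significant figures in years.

Total removal flux = 510.6 + 31.71 = 542.31 Tg/yr.
τ = M / ΣF_out = 5182 / 542.31 = 9.555 yr.

9.56 yr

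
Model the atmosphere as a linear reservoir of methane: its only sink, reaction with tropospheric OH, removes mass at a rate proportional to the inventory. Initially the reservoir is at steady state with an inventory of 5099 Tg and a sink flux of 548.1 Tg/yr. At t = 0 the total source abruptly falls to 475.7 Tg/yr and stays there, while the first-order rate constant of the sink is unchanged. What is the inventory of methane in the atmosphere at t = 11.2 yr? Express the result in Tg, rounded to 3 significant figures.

Residence time τ = M₀/F₀ = 9.303 yr. The eventual steady state is M_∞ = M₀·(F₁/F₀) = 5099 × 475.7/548.1 = 4425.5 Tg.
The anomaly ΔM(t) = M(t) − M_∞ decays as ΔM₀·e^(−t/τ) with ΔM₀ = 5099 − 4425.5 = 673.5 Tg.
At t = 11.2 yr, e^(−t/τ) = e^(−1.204) = 0.3000, so ΔM = 202.1 Tg and M = 4425.5 + 202.1 = 4627.5 Tg.

4630 Tg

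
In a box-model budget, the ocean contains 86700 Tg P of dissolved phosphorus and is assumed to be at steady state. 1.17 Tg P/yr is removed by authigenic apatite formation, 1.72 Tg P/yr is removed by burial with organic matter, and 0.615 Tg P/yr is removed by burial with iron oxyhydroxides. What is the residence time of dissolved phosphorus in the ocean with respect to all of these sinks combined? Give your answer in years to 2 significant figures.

Total removal flux = 1.17 + 1.72 + 0.615 = 3.5050 Tg P/yr.
τ = M / ΣF_out = 86700 / 3.5050 = 24740 yr.

25000 yr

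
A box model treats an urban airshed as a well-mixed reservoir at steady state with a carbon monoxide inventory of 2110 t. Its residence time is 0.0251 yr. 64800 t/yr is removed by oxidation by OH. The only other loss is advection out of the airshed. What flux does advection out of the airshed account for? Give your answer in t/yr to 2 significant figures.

Total removal F = M/τ = 2110 / 0.0251 = 84060 t/yr.
Advection out of the airshed = F − (64800) = 84060 − 64800 = 19260 t/yr.

19000 t/yr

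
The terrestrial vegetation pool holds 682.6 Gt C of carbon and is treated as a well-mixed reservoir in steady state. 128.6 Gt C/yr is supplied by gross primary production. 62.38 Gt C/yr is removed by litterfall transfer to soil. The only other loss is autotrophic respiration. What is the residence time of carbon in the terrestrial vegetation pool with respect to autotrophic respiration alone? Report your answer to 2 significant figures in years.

At steady state ΣF_in = ΣF_out.
ΣF_in = 128.60 Gt C/yr.
Autotrophic respiration flux = ΣF_in − (62.38) = 128.60 − 62.38 = 66.22 Gt C/yr.
τ = M / F = 682.6 / 66.22 = 10.31 yr.

10 yr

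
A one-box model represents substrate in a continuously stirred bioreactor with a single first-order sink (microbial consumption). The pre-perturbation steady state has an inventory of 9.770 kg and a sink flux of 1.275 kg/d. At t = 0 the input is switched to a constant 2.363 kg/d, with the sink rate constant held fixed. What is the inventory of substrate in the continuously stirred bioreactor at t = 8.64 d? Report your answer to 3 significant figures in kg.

15.4 kg

τ = M₀/F₀ = 9.770/1.275 = 7.663 d; rate constant k = 1/τ.
New steady state M_∞ = F₁/k = F₁·τ = 2.363 × 7.663 = 18.107 kg.
M(t) = M_∞ + (M₀ − M_∞)·e^(−t/τ); t/τ = 8.64/7.663 = 1.128, so e^(−t/τ) = 0.3238.
M(t) = 18.107 − 8.337 × 0.3238 = 15.407 kg.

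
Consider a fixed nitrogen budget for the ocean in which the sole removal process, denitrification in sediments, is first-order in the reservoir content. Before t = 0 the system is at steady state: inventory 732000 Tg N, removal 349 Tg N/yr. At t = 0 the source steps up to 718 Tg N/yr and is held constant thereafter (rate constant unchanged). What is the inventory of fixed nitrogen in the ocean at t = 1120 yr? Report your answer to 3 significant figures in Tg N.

The sink rate constant is k = F₀/M₀ = 349/732000 = 0.0004768 yr⁻¹.
Solving dM/dt = F₁ − kM with M(0) = M₀ gives M(t) = F₁/k + (M₀ − F₁/k)·e^(−kt).
F₁/k = 718/0.0004768 = 1.5059×10^6 Tg N; kt = 0.0004768 × 1120 = 0.5340, e^(−kt) = 0.5863.
M(1120) = 1.5059×10^6 + (732000 − 1.5059×10^6) × 0.5863 = 1.5059×10^6 − 453700 = 1.0522×10^6 Tg N.

1.05×10^6 Tg N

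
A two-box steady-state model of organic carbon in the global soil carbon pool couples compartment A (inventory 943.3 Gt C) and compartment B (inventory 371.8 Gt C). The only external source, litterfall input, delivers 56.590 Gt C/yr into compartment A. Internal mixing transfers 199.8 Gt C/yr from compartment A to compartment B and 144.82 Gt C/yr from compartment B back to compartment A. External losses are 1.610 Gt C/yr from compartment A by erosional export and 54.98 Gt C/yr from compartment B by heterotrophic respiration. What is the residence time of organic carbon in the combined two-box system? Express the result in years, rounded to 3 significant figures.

23.2 yr

Treat the two boxes together as one reservoir: the mixing fluxes between them are internal recycling, so τ = ΣM / Σ(external losses).
M_total = 943.3 + 371.8 = 1315.1 Gt C.
ΣF_external_out = 1.610 + 54.98 = 56.590 Gt C/yr.
τ = M_total / ΣF_ext = 1315.1 / 56.590 = 23.24 yr.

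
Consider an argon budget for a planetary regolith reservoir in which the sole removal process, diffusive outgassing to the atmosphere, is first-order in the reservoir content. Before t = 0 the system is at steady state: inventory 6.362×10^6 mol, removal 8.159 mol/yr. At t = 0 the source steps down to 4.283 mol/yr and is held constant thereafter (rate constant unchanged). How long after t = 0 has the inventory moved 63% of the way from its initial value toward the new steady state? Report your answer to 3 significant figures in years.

775000 yr

τ = M₀/F₀ = 6.362×10^6/8.159 = 779800 yr.
The remaining gap fraction is e^(−t/τ); 63% covered ⇒ e^(−t/τ) = 0.370.
t = −τ ln(0.370) = 779800 × 0.9943 = 775300 yr.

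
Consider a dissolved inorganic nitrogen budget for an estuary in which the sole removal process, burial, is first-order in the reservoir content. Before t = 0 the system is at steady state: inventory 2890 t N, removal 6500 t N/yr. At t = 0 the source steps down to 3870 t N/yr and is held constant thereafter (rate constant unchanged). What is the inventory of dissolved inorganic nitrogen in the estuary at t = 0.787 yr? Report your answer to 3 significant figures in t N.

The sink rate constant is k = F₀/M₀ = 6500/2890 = 2.249 yr⁻¹.
Solving dM/dt = F₁ − kM with M(0) = M₀ gives M(t) = F₁/k + (M₀ − F₁/k)·e^(−kt).
F₁/k = 3870/2.249 = 1720.7 t N; kt = 2.249 × 0.787 = 1.770, e^(−kt) = 0.1703.
M(0.787) = 1720.7 + (2890 − 1720.7) × 0.1703 = 1720.7 + 199.2 = 1919.8 t N.

1920 t N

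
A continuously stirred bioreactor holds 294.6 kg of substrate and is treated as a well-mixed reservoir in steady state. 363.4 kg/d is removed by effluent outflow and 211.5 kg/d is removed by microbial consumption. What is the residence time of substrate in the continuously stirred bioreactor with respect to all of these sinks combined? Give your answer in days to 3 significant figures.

0.512 d

Total removal flux = 363.4 + 211.5 = 574.90 kg/d.
τ = M / ΣF_out = 294.6 / 574.90 = 0.5124 d.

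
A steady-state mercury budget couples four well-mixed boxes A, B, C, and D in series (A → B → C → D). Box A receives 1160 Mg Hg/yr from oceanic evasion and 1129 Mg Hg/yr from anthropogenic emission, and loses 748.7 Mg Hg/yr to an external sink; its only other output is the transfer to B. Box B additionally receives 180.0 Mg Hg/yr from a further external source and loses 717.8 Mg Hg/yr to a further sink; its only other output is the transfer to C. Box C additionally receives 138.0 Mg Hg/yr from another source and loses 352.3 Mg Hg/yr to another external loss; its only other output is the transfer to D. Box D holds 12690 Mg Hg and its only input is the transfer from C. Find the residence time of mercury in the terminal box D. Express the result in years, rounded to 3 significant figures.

16.1 yr

Box A: F(A→B) = (1160 + 1129) − 748.7 = 1540.3 Mg Hg/yr.
Box B: F(B→C) = (1540.3 + 180.0) − 717.8 = 1002.5 Mg Hg/yr.
Box C: F(C→D) = (1002.5 + 138.0) − 352.3 = 788.20 Mg Hg/yr.
Box D throughput = its input = 788.20 Mg Hg/yr; τ = 12690 / 788.20 = 16.10 yr.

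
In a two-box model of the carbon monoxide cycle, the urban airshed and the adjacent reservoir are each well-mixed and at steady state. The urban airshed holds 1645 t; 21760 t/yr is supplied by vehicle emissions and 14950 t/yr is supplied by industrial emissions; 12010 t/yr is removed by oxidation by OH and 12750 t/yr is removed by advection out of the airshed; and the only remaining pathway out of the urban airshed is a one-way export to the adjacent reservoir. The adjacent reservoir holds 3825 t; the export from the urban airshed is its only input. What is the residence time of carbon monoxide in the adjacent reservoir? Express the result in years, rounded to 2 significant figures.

0.32 yr

Balance the urban airshed: ΣF_in = 21760 + 14950 = 36710 t/yr.
Export to the adjacent reservoir = ΣF_in − (12010 + 12750) = 11950 t/yr.
At steady state the output of the adjacent reservoir equals its input, 11950 t/yr.
τ = M / F = 3825 / 11950 = 0.3201 yr.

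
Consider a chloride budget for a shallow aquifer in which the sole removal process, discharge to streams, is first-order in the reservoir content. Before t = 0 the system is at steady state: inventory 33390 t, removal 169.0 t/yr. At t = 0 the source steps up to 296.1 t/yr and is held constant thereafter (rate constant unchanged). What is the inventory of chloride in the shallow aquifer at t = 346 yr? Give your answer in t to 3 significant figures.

Residence time τ = M₀/F₀ = 197.6 yr. The eventual steady state is M_∞ = M₀·(F₁/F₀) = 33390 × 296.1/169.0 = 58502 t.
The anomaly ΔM(t) = M(t) − M_∞ decays as ΔM₀·e^(−t/τ) with ΔM₀ = 33390 − 58502 = −25110 t.
At t = 346 yr, e^(−t/τ) = e^(−1.751) = 0.1736, so ΔM = −4358 t and M = 58502 − 4358 = 54143 t.

54100 t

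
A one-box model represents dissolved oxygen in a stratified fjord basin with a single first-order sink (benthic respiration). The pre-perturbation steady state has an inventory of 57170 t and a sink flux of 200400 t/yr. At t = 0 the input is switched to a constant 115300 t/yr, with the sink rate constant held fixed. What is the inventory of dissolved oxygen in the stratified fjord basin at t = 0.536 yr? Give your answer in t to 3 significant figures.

Residence time τ = M₀/F₀ = 0.2853 yr. The eventual steady state is M_∞ = M₀·(F₁/F₀) = 57170 × 115300/200400 = 32893 t.
The anomaly ΔM(t) = M(t) − M_∞ decays as ΔM₀·e^(−t/τ) with ΔM₀ = 57170 − 32893 = 24280 t.
At t = 0.536 yr, e^(−t/τ) = e^(−1.879) = 0.1528, so ΔM = 3709 t and M = 32893 + 3709 = 36601 t.

36600 t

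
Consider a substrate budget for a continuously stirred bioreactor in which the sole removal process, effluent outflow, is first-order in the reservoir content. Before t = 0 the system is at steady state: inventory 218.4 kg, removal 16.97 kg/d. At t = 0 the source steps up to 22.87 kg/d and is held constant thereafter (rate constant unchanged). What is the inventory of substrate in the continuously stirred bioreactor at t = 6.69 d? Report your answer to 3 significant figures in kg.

249 kg

τ = M₀/F₀ = 218.4/16.97 = 12.87 d; rate constant k = 1/τ.
New steady state M_∞ = F₁/k = F₁·τ = 22.87 × 12.87 = 294.33 kg.
M(t) = M_∞ + (M₀ − M_∞)·e^(−t/τ); t/τ = 6.69/12.87 = 0.5198, so e^(−t/τ) = 0.5946.
M(t) = 294.33 − 75.93 × 0.5946 = 249.18 kg.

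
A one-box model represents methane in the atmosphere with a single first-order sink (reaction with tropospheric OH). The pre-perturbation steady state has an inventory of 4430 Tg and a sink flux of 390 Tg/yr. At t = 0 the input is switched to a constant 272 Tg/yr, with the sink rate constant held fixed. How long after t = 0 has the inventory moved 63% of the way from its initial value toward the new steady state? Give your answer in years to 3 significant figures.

τ = M₀/F₀ = 4430/390 = 11.36 yr.
The remaining gap fraction is e^(−t/τ); 63% covered ⇒ e^(−t/τ) = 0.370.
t = −τ ln(0.370) = 11.36 × 0.9943 = 11.29 yr.

11.3 yr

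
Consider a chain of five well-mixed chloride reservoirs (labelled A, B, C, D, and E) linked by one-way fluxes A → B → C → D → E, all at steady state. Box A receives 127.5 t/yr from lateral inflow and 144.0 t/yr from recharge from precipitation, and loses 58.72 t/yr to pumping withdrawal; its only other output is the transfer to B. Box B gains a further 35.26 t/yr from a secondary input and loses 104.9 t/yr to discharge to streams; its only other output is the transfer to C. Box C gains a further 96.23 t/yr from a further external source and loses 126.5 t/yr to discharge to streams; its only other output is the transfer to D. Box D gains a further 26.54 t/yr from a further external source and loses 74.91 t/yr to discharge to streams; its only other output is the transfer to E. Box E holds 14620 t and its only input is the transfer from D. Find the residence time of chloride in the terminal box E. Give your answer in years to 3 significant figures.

227 yr

Box A: F(A→B) = (127.5 + 144.0) − 58.72 = 212.78 t/yr.
Box B: F(B→C) = (212.78 + 35.26) − 104.9 = 143.14 t/yr.
Box C: F(C→D) = (143.14 + 96.23) − 126.5 = 112.87 t/yr.
Box D: F(D→E) = (112.87 + 26.54) − 74.91 = 64.500 t/yr.
Box E throughput = its input = 64.500 t/yr; τ = 14620 / 64.500 = 226.7 yr.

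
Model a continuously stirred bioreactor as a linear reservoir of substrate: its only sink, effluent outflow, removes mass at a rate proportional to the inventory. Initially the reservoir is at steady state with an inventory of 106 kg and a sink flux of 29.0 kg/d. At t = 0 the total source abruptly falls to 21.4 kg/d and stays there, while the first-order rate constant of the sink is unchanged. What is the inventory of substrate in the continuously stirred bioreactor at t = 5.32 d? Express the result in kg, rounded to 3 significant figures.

The sink rate constant is k = F₀/M₀ = 29.0/106 = 0.2736 d⁻¹.
Solving dM/dt = F₁ − kM with M(0) = M₀ gives M(t) = F₁/k + (M₀ − F₁/k)·e^(−kt).
F₁/k = 21.4/0.2736 = 78.221 kg; kt = 0.2736 × 5.32 = 1.455, e^(−kt) = 0.2333.
M(5.32) = 78.221 + (106 − 78.221) × 0.2333 = 78.221 + 6.481 = 84.701 kg.

84.7 kg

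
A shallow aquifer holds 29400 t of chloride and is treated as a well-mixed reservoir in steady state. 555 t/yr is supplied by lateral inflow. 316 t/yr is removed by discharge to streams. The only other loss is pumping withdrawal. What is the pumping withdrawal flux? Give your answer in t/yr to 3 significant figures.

239 t/yr

At steady state ΣF_in = ΣF_out.
ΣF_in = 555.00 t/yr.
Pumping withdrawal flux = ΣF_in − (316) = 555.00 − 316.0 = 239.0 t/yr.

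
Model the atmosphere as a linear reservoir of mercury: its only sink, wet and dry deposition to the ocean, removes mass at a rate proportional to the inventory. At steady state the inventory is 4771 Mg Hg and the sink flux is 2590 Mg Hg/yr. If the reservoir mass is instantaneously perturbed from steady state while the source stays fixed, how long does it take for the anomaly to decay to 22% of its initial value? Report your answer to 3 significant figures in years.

For a linear reservoir the anomaly decays as exp(−t/τ) with τ = M/F = 4771/2590 = 1.842 yr.
exp(−t/τ) = 0.22 ⇒ t = −τ ln(0.22) = 1.842 × 1.514 = 2.789 yr.

2.79 yr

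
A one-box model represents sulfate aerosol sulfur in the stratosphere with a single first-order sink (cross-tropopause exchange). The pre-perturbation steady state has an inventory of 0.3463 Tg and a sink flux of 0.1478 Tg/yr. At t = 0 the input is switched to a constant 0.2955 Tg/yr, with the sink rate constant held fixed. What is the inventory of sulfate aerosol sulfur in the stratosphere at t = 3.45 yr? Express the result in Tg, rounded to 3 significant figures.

0.613 Tg

Residence time τ = M₀/F₀ = 2.343 yr. The eventual steady state is M_∞ = M₀·(F₁/F₀) = 0.3463 × 0.2955/0.1478 = 0.69237 Tg.
The anomaly ΔM(t) = M(t) − M_∞ decays as ΔM₀·e^(−t/τ) with ΔM₀ = 0.3463 − 0.69237 = −0.3461 Tg.
At t = 3.45 yr, e^(−t/τ) = e^(−1.472) = 0.2294, so ΔM = −0.07937 Tg and M = 0.69237 − 0.07937 = 0.61299 Tg.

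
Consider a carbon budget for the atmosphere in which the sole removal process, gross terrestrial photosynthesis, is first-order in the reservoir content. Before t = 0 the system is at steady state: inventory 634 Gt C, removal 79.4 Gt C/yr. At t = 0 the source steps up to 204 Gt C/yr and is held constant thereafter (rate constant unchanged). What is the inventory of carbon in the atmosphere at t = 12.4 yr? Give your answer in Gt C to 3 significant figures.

The sink rate constant is k = F₀/M₀ = 79.4/634 = 0.1252 yr⁻¹.
Solving dM/dt = F₁ − kM with M(0) = M₀ gives M(t) = F₁/k + (M₀ − F₁/k)·e^(−kt).
F₁/k = 204/0.1252 = 1628.9 Gt C; kt = 0.1252 × 12.4 = 1.553, e^(−kt) = 0.2116.
M(12.4) = 1628.9 + (634 − 1628.9) × 0.2116 = 1628.9 − 210.6 = 1418.4 Gt C.

1420 Gt C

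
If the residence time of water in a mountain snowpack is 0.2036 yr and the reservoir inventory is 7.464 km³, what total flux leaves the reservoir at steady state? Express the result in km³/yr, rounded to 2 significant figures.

F = M / τ = 7.464 / 0.2036 = 36.66 km³/yr.

37 km³/yr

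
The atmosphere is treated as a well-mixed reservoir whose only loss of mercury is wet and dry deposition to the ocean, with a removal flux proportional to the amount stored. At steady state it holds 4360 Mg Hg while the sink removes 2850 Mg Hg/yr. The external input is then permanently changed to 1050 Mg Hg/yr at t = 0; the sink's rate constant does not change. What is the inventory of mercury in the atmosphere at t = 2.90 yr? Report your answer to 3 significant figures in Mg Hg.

Residence time τ = M₀/F₀ = 1.530 yr. The eventual steady state is M_∞ = M₀·(F₁/F₀) = 4360 × 1050/2850 = 1606.3 Mg Hg.
The anomaly ΔM(t) = M(t) − M_∞ decays as ΔM₀·e^(−t/τ) with ΔM₀ = 4360 − 1606.3 = 2754 Mg Hg.
At t = 2.90 yr, e^(−t/τ) = e^(−1.896) = 0.1502, so ΔM = 413.7 Mg Hg and M = 1606.3 + 413.7 = 2020.0 Mg Hg.

2020 Mg Hg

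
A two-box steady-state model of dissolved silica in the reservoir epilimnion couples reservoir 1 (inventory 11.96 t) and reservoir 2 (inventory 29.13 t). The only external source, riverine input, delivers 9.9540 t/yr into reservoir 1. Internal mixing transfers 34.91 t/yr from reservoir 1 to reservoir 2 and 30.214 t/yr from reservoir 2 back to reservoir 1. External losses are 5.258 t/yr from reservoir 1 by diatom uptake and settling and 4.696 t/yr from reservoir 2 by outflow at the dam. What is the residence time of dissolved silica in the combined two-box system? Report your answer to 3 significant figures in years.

Residence time in the combined system uses the total inventory and the total *external* removal — internal exchanges between the two boxes cancel.
M_total = 11.96 + 29.13 = 41.090 t.
ΣF_external_out = 5.258 + 4.696 = 9.9540 t/yr.
τ = M_total / ΣF_ext = 41.090 / 9.9540 = 4.128 yr.

4.13 yr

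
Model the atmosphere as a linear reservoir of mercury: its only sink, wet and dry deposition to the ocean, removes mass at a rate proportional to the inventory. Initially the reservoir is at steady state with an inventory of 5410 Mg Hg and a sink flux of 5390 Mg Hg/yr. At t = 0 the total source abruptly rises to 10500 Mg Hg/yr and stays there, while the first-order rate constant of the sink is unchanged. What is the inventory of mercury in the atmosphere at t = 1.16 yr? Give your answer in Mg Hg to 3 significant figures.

Residence time τ = M₀/F₀ = 1.004 yr. The eventual steady state is M_∞ = M₀·(F₁/F₀) = 5410 × 10500/5390 = 10539 Mg Hg.
The anomaly ΔM(t) = M(t) − M_∞ decays as ΔM₀·e^(−t/τ) with ΔM₀ = 5410 − 10539 = −5129 Mg Hg.
At t = 1.16 yr, e^(−t/τ) = e^(−1.156) = 0.3148, so ΔM = −1615 Mg Hg and M = 10539 − 1615 = 8924.2 Mg Hg.

8920 Mg Hg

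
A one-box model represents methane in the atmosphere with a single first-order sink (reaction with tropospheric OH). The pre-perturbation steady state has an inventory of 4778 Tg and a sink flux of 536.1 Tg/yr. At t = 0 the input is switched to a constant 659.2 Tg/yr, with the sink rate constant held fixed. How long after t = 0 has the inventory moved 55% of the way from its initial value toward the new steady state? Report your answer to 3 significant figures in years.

τ = M₀/F₀ = 4778/536.1 = 8.913 yr.
The remaining gap fraction is e^(−t/τ); 55% covered ⇒ e^(−t/τ) = 0.450.
t = −τ ln(0.450) = 8.913 × 0.7985 = 7.117 yr.

7.12 yr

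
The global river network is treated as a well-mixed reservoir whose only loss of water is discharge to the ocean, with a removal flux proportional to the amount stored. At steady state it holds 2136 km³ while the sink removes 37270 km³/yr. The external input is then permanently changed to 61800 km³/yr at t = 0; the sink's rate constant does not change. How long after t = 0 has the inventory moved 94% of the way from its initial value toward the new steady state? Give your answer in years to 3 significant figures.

τ = M₀/F₀ = 2136/37270 = 0.05731 yr.
The remaining gap fraction is e^(−t/τ); 94% covered ⇒ e^(−t/τ) = 0.0600.
t = −τ ln(0.0600) = 0.05731 × 2.813 = 0.1612 yr.

0.161 yr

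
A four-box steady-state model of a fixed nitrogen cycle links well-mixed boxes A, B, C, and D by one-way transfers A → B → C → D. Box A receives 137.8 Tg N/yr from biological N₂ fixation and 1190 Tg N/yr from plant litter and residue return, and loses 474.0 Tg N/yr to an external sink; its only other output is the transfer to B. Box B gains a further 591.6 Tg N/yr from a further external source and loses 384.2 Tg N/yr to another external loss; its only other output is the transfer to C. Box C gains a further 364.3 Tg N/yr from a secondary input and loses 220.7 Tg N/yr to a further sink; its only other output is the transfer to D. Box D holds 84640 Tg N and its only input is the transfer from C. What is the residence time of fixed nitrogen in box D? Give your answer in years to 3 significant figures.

Box A: F(A→B) = (137.8 + 1190) − 474.0 = 853.80 Tg N/yr.
Box B: F(B→C) = (853.80 + 591.6) − 384.2 = 1061.2 Tg N/yr.
Box C: F(C→D) = (1061.2 + 364.3) − 220.7 = 1204.8 Tg N/yr.
Box D throughput = its input = 1204.8 Tg N/yr; τ = 84640 / 1204.8 = 70.25 yr.

70.3 yr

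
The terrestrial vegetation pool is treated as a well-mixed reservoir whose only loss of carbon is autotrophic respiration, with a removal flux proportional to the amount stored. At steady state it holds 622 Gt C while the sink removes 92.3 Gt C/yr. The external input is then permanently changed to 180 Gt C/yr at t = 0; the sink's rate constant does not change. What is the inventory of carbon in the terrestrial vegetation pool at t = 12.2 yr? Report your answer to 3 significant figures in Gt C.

1120 Gt C

Residence time τ = M₀/F₀ = 6.739 yr. The eventual steady state is M_∞ = M₀·(F₁/F₀) = 622 × 180/92.3 = 1213.0 Gt C.
The anomaly ΔM(t) = M(t) − M_∞ decays as ΔM₀·e^(−t/τ) with ΔM₀ = 622 − 1213.0 = −591.0 Gt C.
At t = 12.2 yr, e^(−t/τ) = e^(−1.810) = 0.1636, so ΔM = −96.68 Gt C and M = 1213.0 − 96.68 = 1116.3 Gt C.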